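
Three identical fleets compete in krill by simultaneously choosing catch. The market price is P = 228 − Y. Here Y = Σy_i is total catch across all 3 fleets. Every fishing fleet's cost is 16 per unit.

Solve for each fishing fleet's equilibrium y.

53

A representative fishing fleet's profit is π_i = y_i(228 − Y) − 16y_i, with Y = y_i + Σ_{j≠i} y_j.
First-order condition: 212 − 2y_i − Σ_{j≠i} y_j = 0.
With identical fishing fleets, set every y_j = y: then 212 − 2y − 2y = 0, i.e. y = 212/4 = 53.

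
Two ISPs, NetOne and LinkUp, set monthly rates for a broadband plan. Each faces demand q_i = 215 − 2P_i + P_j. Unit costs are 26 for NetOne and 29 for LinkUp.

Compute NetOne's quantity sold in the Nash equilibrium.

NetOne's profit: π = (P_{NetOne} − 26)(215 − 2P_{NetOne} + P_{LinkUp}).
∂π/∂P_{NetOne} = 267 − 4P_{NetOne} + P_{LinkUp} = 0 ⇒ P_{NetOne} = 66.75 + 0.25P_{LinkUp}.
Similarly P_{LinkUp} = 68.25 + 0.25P_{NetOne}.
Plugging P_{LinkUp} into NetOne's best response: P_{NetOne} = 66.75 + 0.25(68.25 + 0.25P_{NetOne}) ⇒ 0.9375P_{NetOne} = 83.8125, so P_{NetOne} = 89.4.
Then P_{LinkUp} = 68.25 + 0.25·89.4 = 90.6.
q_{NetOne} = 215 − 2·89.4 + 90.6 = 126.8.

126.8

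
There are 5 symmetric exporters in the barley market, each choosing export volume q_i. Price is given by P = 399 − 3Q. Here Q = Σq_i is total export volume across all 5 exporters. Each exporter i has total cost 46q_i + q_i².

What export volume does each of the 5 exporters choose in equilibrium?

17.65

A representative exporter's profit is π_i = q_i(399 − 3Q) − 46q_i − q_i², with Q = q_i + Σ_{j≠i} q_j.
First-order condition: 353 − 8q_i − 3Σ_{j≠i} q_j = 0.
Imposing symmetry (q_j = q for all j) turns Σ_{j≠i} q_j into 4q, so 353 = 20q and q = 17.65.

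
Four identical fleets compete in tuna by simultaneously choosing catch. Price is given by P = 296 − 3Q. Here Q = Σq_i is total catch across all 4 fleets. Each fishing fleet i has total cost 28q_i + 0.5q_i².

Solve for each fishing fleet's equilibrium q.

A representative fishing fleet's profit is π_i = q_i(296 − 3Q) − 28q_i − 0.5q_i², with Q = q_i + Σ_{j≠i} q_j.
First-order condition: 268 − 7q_i − 3Σ_{j≠i} q_j = 0.
In a symmetric equilibrium every fishing fleet chooses the same q, so Σ_{j≠i} q_j = 3q. The condition becomes 268 − 16q = 0, giving q = 268/16 = 16.75.

16.75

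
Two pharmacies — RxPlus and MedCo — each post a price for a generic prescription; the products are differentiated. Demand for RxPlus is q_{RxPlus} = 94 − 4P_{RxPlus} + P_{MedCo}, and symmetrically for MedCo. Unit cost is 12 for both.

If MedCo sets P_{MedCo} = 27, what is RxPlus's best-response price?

RxPlus's profit: π = (P_{RxPlus} − 12)(94 − 4P_{RxPlus} + P_{MedCo}).
∂π/∂P_{RxPlus} = 142 − 8P_{RxPlus} + P_{MedCo} = 0 ⇒ P_{RxPlus} = 17.75 + 0.125P_{MedCo}.
At P_{MedCo} = 27: P_{RxPlus} = 17.75 + 0.125·27 = 21.125.

21.125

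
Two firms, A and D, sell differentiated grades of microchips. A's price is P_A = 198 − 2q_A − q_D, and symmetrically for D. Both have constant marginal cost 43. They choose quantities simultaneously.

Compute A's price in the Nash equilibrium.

105

Firm A's profit: π = q_A(198 − 2q_A − q_D) − 43q_A.
∂π/∂q_A = 155 − 4q_A − q_D = 0 ⇒ q_A = 38.75 − 0.25q_D.
The game is symmetric, so in equilibrium q_D = q_A: the reaction function gives 1.25q_A = 38.75, hence q_A = 31.
P_A = 198 − 2·31 − 31 = 105.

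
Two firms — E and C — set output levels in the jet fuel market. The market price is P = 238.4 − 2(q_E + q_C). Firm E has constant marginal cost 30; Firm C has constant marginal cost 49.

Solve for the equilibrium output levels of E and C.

37.9, 28.4

Firm E's profit: π = q_E(238.4 − 2(q_E + q_C)) − 30q_E.
∂π/∂q_E = 208.4 − 4q_E − 2q_C = 0, so q_E = 52.1 − 0.5q_C.
By the same steps for C: q_C = 47.35 − 0.5q_E.
Solving the two reaction functions simultaneously: (1 − (−0.5)(−0.5))q_E = 52.1 − 0.5·47.35, so 0.75q_E = 28.425 and q_E = 37.9.
Then q_C = 47.35 − 0.5·37.9 = 28.4.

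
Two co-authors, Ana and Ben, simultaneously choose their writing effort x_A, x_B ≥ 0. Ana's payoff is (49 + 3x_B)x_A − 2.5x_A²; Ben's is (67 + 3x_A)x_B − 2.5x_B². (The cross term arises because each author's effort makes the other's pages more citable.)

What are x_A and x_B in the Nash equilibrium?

Expanding Ana's payoff: 49x_A + 3x_Bx_A − 2.5x_A².
∂π/∂x_A = 49 + 3x_B − 5x_A = 0, so x_A = 9.8 + 0.6x_B.
Likewise for Ben: x_B = 13.4 + 0.6x_A.
Substituting the second reaction function into the first: x_A = 9.8 + 0.6(13.4 + 0.6x_A), which gives 0.64x_A = 17.84 ⇒ x_A = 27.875.
Then x_B = 13.4 + 0.6·27.875 = 30.125.

27.875, 30.125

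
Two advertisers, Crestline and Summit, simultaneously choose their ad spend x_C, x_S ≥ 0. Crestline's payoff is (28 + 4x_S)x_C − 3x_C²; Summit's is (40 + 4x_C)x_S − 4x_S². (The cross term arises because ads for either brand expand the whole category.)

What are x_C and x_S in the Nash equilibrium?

Expanding Crestline's payoff: 28x_C + 4x_Sx_C − 3x_C².
∂π/∂x_C = 28 + 4x_S − 6x_C = 0, so x_C = 14/3 + (2/3)x_S.
Likewise for Summit: x_S = 5 + 0.5x_C.
Plugging x_S into Crestline's best response: x_C = 14/3 + (2/3)(5 + 0.5x_C) ⇒ (2/3)x_C = 8, so x_C = 12.
Then x_S = 5 + 0.5·12 = 11.

12, 11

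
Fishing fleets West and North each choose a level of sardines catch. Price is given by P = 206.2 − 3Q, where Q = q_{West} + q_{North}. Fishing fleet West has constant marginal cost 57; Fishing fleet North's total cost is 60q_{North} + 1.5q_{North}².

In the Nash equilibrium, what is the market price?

117.28

Fishing fleet West's profit: π = q_{West}(206.2 − 3(q_{West} + q_{North})) − 57q_{West}.
∂π/∂q_{West} = 149.2 − 6q_{West} − 3q_{North} = 0, so q_{West} = 373/15 − 0.5q_{North}.
For North: ∂π/∂q_{North} = 146.2 − 9q_{North} − 3q_{West} = 0 ⇒ q_{North} = 731/45 − (1/3)q_{West}.
Plugging q_{North} into West's best response: q_{West} = 373/15 − 0.5(731/45 − (1/3)q_{West}) ⇒ (5/6)q_{West} = 1507/90, so q_{West} = 1507/75.
Then q_{North} = 731/45 − (1/3)·(1507/75) = 716/75.
Equilibrium price: P = 206.2 − 3·29.64 = 117.28.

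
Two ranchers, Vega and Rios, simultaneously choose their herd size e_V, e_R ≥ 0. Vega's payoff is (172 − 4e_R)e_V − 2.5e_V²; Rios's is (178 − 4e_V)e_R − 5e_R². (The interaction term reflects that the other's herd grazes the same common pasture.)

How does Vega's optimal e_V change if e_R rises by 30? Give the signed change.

Expanding Vega's payoff: 172e_V − 4e_Re_V − 2.5e_V².
∂π/∂e_V = 172 − 4e_R − 5e_V = 0, so e_V = 34.4 − 0.8e_R.
The reaction-function slope is −0.8, so a 30-unit rise in e_R moves e_V by −0.8 × 30 = −24. Vega's best response falls — the actions are strategic substitutes.

-24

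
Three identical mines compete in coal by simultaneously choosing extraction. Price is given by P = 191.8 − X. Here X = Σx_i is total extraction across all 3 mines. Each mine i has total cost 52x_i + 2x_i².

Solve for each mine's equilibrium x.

17.475

A representative mine's profit is π_i = x_i(191.8 − X) − 52x_i − 2x_i², with X = x_i + Σ_{j≠i} x_j.
First-order condition: 139.8 − 6x_i − Σ_{j≠i} x_j = 0.
With identical mines, set every x_j = x: then 139.8 − 6x − 2x = 0, i.e. x = 139.8/8 = 17.475.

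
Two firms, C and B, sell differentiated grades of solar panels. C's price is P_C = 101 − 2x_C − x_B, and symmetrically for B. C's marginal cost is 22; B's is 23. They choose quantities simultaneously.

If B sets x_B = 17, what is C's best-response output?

15.5

Firm C's profit: π = x_C(101 − 2x_C − x_B) − 22x_C.
∂π/∂x_C = 79 − 4x_C − x_B = 0 ⇒ x_C = 19.75 − 0.25x_B.
At x_B = 17: x_C = 19.75 − 0.25·17 = 15.5.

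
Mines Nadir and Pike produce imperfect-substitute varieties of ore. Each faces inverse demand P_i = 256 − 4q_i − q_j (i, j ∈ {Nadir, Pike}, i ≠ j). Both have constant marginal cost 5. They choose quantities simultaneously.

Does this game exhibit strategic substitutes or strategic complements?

strategic substitutes

Mine Nadir's profit: π = q_{Nadir}(256 − 4q_{Nadir} − q_{Pike}) − 5q_{Nadir}.
∂π/∂q_{Nadir} = 251 − 8q_{Nadir} − q_{Pike} = 0 ⇒ q_{Nadir} = 31.375 − 0.125q_{Pike}.
The best-response slope dq_{Nadir}/dq_{Pike} = −0.125 < 0: the reaction function is downward-sloping, so the choices are strategic substitutes.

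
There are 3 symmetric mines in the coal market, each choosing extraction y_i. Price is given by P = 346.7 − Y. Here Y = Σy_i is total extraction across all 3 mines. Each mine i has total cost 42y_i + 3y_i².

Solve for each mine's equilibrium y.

30.47

A representative mine's profit is π_i = y_i(346.7 − Y) − 42y_i − 3y_i², with Y = y_i + Σ_{j≠i} y_j.
First-order condition: 304.7 − 8y_i − Σ_{j≠i} y_j = 0.
With identical mines, set every y_j = y: then 304.7 − 8y − 2y = 0, i.e. y = 304.7/10 = 30.47.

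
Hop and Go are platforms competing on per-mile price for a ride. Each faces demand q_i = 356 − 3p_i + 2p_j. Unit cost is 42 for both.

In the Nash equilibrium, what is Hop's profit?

18486.75

Hop's profit: π = (p_{Hop} − 42)(356 − 3p_{Hop} + 2p_{Go}).
∂π/∂p_{Hop} = 482 − 6p_{Hop} + 2p_{Go} = 0 ⇒ p_{Hop} = 241/3 + (1/3)p_{Go}.
Setting p_{Hop} = p_{Go} in the reaction function: p_{Hop} = 241/3 + (1/3)p_{Hop}, so p_{Hop} = (241/3) / (2/3) = 120.5.
q_{Hop} = 356 − 3·120.5 + 2·120.5 = 235.5.
Profit = (120.5 − 42)·235.5 = 18486.75.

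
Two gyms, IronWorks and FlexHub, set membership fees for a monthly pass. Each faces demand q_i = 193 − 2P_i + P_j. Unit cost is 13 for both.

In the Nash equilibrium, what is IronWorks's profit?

IronWorks's profit: π = (P_{IronWorks} − 13)(193 − 2P_{IronWorks} + P_{FlexHub}).
∂π/∂P_{IronWorks} = 219 − 4P_{IronWorks} + P_{FlexHub} = 0 ⇒ P_{IronWorks} = 54.75 + 0.25P_{FlexHub}.
The game is symmetric, so in equilibrium P_{FlexHub} = P_{IronWorks}: the reaction function gives 0.75P_{IronWorks} = 54.75, hence P_{IronWorks} = 73.
q_{IronWorks} = 193 − 2·73 + 73 = 120.
Profit = (73 − 13)·120 = 7200.

7200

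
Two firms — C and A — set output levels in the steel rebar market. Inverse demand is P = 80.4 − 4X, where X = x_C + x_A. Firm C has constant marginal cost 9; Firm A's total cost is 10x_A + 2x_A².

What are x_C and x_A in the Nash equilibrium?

Firm C's profit: π = x_C(80.4 − 4(x_C + x_A)) − 9x_C.
∂π/∂x_C = 71.4 − 8x_C − 4x_A = 0, so x_C = 8.925 − 0.5x_A.
For A: ∂π/∂x_A = 70.4 − 12x_A − 4x_C = 0 ⇒ x_A = 88/15 − (1/3)x_C.
Plugging x_A into C's best response: x_C = 8.925 − 0.5(88/15 − (1/3)x_C) ⇒ (5/6)x_C = 719/120, so x_C = 7.19.
Then x_A = 88/15 − (1/3)·7.19 = 3.47.

7.19, 3.47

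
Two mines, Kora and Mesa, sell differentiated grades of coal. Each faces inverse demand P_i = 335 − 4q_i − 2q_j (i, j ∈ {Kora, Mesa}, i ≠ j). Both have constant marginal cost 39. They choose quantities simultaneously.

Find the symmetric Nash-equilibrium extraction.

Mine Kora's profit: π = q_{Kora}(335 − 4q_{Kora} − 2q_{Mesa}) − 39q_{Kora}.
∂π/∂q_{Kora} = 296 − 8q_{Kora} − 2q_{Mesa} = 0 ⇒ q_{Kora} = 37 − 0.25q_{Mesa}.
The game is symmetric, so in equilibrium q_{Mesa} = q_{Kora}: the reaction function gives 1.25q_{Kora} = 37, hence q_{Kora} = 29.6.

29.6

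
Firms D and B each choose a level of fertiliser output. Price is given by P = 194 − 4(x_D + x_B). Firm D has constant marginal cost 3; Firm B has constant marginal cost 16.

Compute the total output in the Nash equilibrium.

Firm D's profit: π = x_D(194 − 4(x_D + x_B)) − 3x_D.
∂π/∂x_D = 191 − 8x_D − 4x_B = 0, so x_D = 23.875 − 0.5x_B.
By the same steps for B: x_B = 22.25 − 0.5x_D.
Substituting the second reaction function into the first: x_D = 23.875 − 0.5(22.25 − 0.5x_D), which gives 0.75x_D = 12.75 ⇒ x_D = 17.
Then x_B = 22.25 − 0.5·17 = 13.75.
Total output: 17 + 13.75 = 30.75.

30.75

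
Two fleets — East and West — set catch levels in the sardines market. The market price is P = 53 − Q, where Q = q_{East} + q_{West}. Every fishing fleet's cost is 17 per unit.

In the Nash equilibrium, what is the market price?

Fishing fleet East's profit: π = q_{East}(53 − (q_{East} + q_{West})) − 17q_{East}.
∂π/∂q_{East} = 36 − 2q_{East} − q_{West} = 0, so q_{East} = 18 − 0.5q_{West}.
By symmetry q_{West} = q_{East}; substituting into the reaction function, 1.5q_{East} = 18 and q_{East} = 12.
Equilibrium price: P = 53 − 24 = 29.

29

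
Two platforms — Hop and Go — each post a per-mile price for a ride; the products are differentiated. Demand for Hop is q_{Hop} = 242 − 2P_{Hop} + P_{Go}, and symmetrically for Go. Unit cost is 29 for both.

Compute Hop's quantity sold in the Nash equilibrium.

Hop's profit: π = (P_{Hop} − 29)(242 − 2P_{Hop} + P_{Go}).
∂π/∂P_{Hop} = 300 − 4P_{Hop} + P_{Go} = 0 ⇒ P_{Hop} = 75 + 0.25P_{Go}.
Setting P_{Hop} = P_{Go} in the reaction function: P_{Hop} = 75 + 0.25P_{Hop}, so P_{Hop} = 75 / 0.75 = 100.
q_{Hop} = 242 − 2·100 + 100 = 142.

142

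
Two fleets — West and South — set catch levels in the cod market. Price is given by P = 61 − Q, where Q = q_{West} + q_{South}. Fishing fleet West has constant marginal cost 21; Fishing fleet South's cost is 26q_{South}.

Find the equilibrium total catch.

Fishing fleet West's profit: π = q_{West}(61 − (q_{West} + q_{South})) − 21q_{West}.
∂π/∂q_{West} = 40 − 2q_{West} − q_{South} = 0, so q_{West} = 20 − 0.5q_{South}.
By the same steps for South: q_{South} = 17.5 − 0.5q_{West}.
Substituting the second reaction function into the first: q_{West} = 20 − 0.5(17.5 − 0.5q_{West}), which gives 0.75q_{West} = 11.25 ⇒ q_{West} = 15.
Then q_{South} = 17.5 − 0.5·15 = 10.
Total catch: 15 + 10 = 25.

25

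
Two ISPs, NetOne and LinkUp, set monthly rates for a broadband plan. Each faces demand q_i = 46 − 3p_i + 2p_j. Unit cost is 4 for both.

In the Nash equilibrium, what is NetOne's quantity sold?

31.5

NetOne's profit: π = (p_{NetOne} − 4)(46 − 3p_{NetOne} + 2p_{LinkUp}).
∂π/∂p_{NetOne} = 58 − 6p_{NetOne} + 2p_{LinkUp} = 0 ⇒ p_{NetOne} = 29/3 + (1/3)p_{LinkUp}.
Setting p_{NetOne} = p_{LinkUp} in the reaction function: p_{NetOne} = 29/3 + (1/3)p_{NetOne}, so p_{NetOne} = (29/3) / (2/3) = 14.5.
q_{NetOne} = 46 − 3·14.5 + 2·14.5 = 31.5.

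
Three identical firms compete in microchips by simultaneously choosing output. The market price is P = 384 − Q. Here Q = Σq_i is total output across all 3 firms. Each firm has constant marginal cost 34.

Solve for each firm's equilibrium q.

87.5

A representative firm's profit is π_i = q_i(384 − Q) − 34q_i, with Q = q_i + Σ_{j≠i} q_j.
First-order condition: 350 − 2q_i − Σ_{j≠i} q_j = 0.
Imposing symmetry (q_j = q for all j) turns Σ_{j≠i} q_j into 2q, so 350 = 4q and q = 87.5.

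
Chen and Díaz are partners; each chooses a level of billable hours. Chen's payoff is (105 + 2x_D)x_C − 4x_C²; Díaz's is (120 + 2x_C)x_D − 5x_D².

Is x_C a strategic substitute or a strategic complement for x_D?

strategic complements

Expanding Chen's payoff: 105x_C + 2x_Dx_C − 4x_C².
∂π/∂x_C = 105 + 2x_D − 8x_C = 0, so x_C = 13.125 + 0.25x_D.
The best-response slope dx_C/dx_D = 0.25 > 0: the reaction function is upward-sloping, so the choices are strategic complements.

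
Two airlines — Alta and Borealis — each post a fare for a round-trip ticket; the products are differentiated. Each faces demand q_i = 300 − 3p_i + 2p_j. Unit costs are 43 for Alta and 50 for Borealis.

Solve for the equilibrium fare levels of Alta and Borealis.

Alta's profit: π = (p_{Alta} − 43)(300 − 3p_{Alta} + 2p_{Borealis}).
∂π/∂p_{Alta} = 429 − 6p_{Alta} + 2p_{Borealis} = 0 ⇒ p_{Alta} = 71.5 + (1/3)p_{Borealis}.
Similarly p_{Borealis} = 75 + (1/3)p_{Alta}.
Plugging p_{Borealis} into Alta's best response: p_{Alta} = 71.5 + (1/3)(75 + (1/3)p_{Alta}) ⇒ (8/9)p_{Alta} = 96.5, so p_{Alta} = 108.5625.
Then p_{Borealis} = 75 + (1/3)·108.5625 = 111.1875.

108.5625, 111.1875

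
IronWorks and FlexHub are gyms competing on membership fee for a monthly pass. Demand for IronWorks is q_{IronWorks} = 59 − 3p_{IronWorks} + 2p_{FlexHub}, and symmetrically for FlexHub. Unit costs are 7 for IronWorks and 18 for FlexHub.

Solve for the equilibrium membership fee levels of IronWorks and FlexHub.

IronWorks's profit: π = (p_{IronWorks} − 7)(59 − 3p_{IronWorks} + 2p_{FlexHub}).
∂π/∂p_{IronWorks} = 80 − 6p_{IronWorks} + 2p_{FlexHub} = 0 ⇒ p_{IronWorks} = 40/3 + (1/3)p_{FlexHub}.
Similarly p_{FlexHub} = 113/6 + (1/3)p_{IronWorks}.
Solving the two reaction functions simultaneously: (1 − (1/3)(1/3))p_{IronWorks} = 40/3 + (1/3)·(113/6), so (8/9)p_{IronWorks} = 353/18 and p_{IronWorks} = 22.0625.
Then p_{FlexHub} = 113/6 + (1/3)·22.0625 = 26.1875.

22.0625, 26.1875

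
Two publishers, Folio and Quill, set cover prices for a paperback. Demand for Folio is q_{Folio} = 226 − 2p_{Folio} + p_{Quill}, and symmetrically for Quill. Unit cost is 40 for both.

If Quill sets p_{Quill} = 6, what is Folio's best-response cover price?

78

Folio's profit: π = (p_{Folio} − 40)(226 − 2p_{Folio} + p_{Quill}).
∂π/∂p_{Folio} = 306 − 4p_{Folio} + p_{Quill} = 0 ⇒ p_{Folio} = 76.5 + 0.25p_{Quill}.
At p_{Quill} = 6: p_{Folio} = 76.5 + 0.25·6 = 78.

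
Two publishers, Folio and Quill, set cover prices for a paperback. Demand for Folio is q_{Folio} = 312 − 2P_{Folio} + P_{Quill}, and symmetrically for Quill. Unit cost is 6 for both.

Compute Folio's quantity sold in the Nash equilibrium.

Folio's profit: π = (P_{Folio} − 6)(312 − 2P_{Folio} + P_{Quill}).
∂π/∂P_{Folio} = 324 − 4P_{Folio} + P_{Quill} = 0 ⇒ P_{Folio} = 81 + 0.25P_{Quill}.
Setting P_{Folio} = P_{Quill} in the reaction function: P_{Folio} = 81 + 0.25P_{Folio}, so P_{Folio} = 81 / 0.75 = 108.
q_{Folio} = 312 − 2·108 + 108 = 204.

204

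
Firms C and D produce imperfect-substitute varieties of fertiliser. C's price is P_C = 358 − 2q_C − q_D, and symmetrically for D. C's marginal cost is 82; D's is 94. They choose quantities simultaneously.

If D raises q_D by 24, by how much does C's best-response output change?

-6

Firm C's profit: π = q_C(358 − 2q_C − q_D) − 82q_C.
∂π/∂q_C = 276 − 4q_C − q_D = 0 ⇒ q_C = 69 − 0.25q_D.
The reaction-function slope is −0.25, so a 24-unit rise in q_D moves q_C by −0.25 × 24 = −6. C's best response falls — the actions are strategic substitutes.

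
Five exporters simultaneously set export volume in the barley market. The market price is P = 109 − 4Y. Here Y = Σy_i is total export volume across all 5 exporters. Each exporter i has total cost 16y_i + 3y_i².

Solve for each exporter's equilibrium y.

A representative exporter's profit is π_i = y_i(109 − 4Y) − 16y_i − 3y_i², with Y = y_i + Σ_{j≠i} y_j.
First-order condition: 93 − 14y_i − 4Σ_{j≠i} y_j = 0.
With identical exporters, set every y_j = y: then 93 − 14y − 16y = 0, i.e. y = 93/30 = 3.1.

3.1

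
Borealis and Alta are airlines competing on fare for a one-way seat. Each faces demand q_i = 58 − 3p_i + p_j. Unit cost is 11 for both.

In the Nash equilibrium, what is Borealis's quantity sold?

21.6

Borealis's profit: π = (p_{Borealis} − 11)(58 − 3p_{Borealis} + p_{Alta}).
∂π/∂p_{Borealis} = 91 − 6p_{Borealis} + p_{Alta} = 0 ⇒ p_{Borealis} = 91/6 + (1/6)p_{Alta}.
Setting p_{Borealis} = p_{Alta} in the reaction function: p_{Borealis} = 91/6 + (1/6)p_{Borealis}, so p_{Borealis} = (91/6) / (5/6) = 18.2.
q_{Borealis} = 58 − 3·18.2 + 18.2 = 21.6.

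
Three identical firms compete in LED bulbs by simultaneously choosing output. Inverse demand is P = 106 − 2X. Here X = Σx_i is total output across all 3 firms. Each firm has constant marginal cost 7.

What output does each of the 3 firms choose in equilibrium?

A representative firm's profit is π_i = x_i(106 − 2X) − 7x_i, with X = x_i + Σ_{j≠i} x_j.
First-order condition: 99 − 4x_i − 2Σ_{j≠i} x_j = 0.
Imposing symmetry (x_j = x for all j) turns Σ_{j≠i} x_j into 2x, so 99 = 8x and x = 12.375.

12.375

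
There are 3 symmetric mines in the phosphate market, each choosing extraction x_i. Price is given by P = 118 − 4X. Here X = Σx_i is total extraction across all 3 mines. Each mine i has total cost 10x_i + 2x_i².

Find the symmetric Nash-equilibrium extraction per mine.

A representative mine's profit is π_i = x_i(118 − 4X) − 10x_i − 2x_i², with X = x_i + Σ_{j≠i} x_j.
First-order condition: 108 − 12x_i − 4Σ_{j≠i} x_j = 0.
In a symmetric equilibrium every mine chooses the same x, so Σ_{j≠i} x_j = 2x. The condition becomes 108 − 20x = 0, giving x = 108/20 = 5.4.

5.4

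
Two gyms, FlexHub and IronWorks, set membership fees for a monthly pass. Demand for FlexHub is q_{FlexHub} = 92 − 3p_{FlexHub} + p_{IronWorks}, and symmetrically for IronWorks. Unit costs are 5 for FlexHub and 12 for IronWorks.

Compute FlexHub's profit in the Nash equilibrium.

FlexHub's profit: π = (p_{FlexHub} − 5)(92 − 3p_{FlexHub} + p_{IronWorks}).
∂π/∂p_{FlexHub} = 107 − 6p_{FlexHub} + p_{IronWorks} = 0 ⇒ p_{FlexHub} = 107/6 + (1/6)p_{IronWorks}.
Similarly p_{IronWorks} = 64/3 + (1/6)p_{FlexHub}.
Plugging p_{IronWorks} into FlexHub's best response: p_{FlexHub} = 107/6 + (1/6)(64/3 + (1/6)p_{FlexHub}) ⇒ (35/36)p_{FlexHub} = 385/18, so p_{FlexHub} = 22.
Then p_{IronWorks} = 64/3 + (1/6)·22 = 25.
q_{FlexHub} = 92 − 3·22 + 25 = 51.
Profit = (22 − 5)·51 = 867.

867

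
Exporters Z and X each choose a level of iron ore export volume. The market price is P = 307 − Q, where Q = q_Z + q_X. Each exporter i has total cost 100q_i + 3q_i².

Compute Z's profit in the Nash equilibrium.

Exporter Z's profit: π = q_Z(307 − (q_Z + q_X)) − 100q_Z − 3q_Z².
∂π/∂q_Z = 207 − 8q_Z − q_X = 0, so q_Z = 25.875 − 0.125q_X.
By symmetry q_X = q_Z; substituting into the reaction function, 1.125q_Z = 25.875 and q_Z = 23.
Price P = 307 − 46 = 261.
Z's profit: (261 − 100)·23 − 3(23)² = 2116.

2116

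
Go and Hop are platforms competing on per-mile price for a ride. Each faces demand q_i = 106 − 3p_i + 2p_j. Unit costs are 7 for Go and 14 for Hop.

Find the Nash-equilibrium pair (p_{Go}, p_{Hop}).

Go's profit: π = (p_{Go} − 7)(106 − 3p_{Go} + 2p_{Hop}).
∂π/∂p_{Go} = 127 − 6p_{Go} + 2p_{Hop} = 0 ⇒ p_{Go} = 127/6 + (1/3)p_{Hop}.
Similarly p_{Hop} = 74/3 + (1/3)p_{Go}.
Solving the two reaction functions simultaneously: (1 − (1/3)(1/3))p_{Go} = 127/6 + (1/3)·(74/3), so (8/9)p_{Go} = 529/18 and p_{Go} = 33.0625.
Then p_{Hop} = 74/3 + (1/3)·33.0625 = 35.6875.

33.0625, 35.6875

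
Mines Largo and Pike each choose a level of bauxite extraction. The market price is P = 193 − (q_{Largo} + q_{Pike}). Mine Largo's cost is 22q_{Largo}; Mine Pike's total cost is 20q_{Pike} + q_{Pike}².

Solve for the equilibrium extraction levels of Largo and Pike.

Mine Largo's profit: π = q_{Largo}(193 − (q_{Largo} + q_{Pike})) − 22q_{Largo}.
∂π/∂q_{Largo} = 171 − 2q_{Largo} − q_{Pike} = 0, so q_{Largo} = 85.5 − 0.5q_{Pike}.
For Pike: ∂π/∂q_{Pike} = 173 − 4q_{Pike} − q_{Largo} = 0 ⇒ q_{Pike} = 43.25 − 0.25q_{Largo}.
Substituting the second reaction function into the first: q_{Largo} = 85.5 − 0.5(43.25 − 0.25q_{Largo}), which gives 0.875q_{Largo} = 63.875 ⇒ q_{Largo} = 73.
Then q_{Pike} = 43.25 − 0.25·73 = 25.

73, 25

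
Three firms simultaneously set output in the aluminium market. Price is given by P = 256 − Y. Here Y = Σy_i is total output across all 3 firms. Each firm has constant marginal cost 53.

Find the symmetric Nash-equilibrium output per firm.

A representative firm's profit is π_i = y_i(256 − Y) − 53y_i, with Y = y_i + Σ_{j≠i} y_j.
First-order condition: 203 − 2y_i − Σ_{j≠i} y_j = 0.
Imposing symmetry (y_j = y for all j) turns Σ_{j≠i} y_j into 2y, so 203 = 4y and y = 50.75.

50.75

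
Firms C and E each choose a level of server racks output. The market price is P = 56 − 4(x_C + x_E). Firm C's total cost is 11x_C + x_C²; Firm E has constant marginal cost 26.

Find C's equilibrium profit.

70.3125

Firm C's profit: π = x_C(56 − 4(x_C + x_E)) − 11x_C − x_C².
∂π/∂x_C = 45 − 10x_C − 4x_E = 0, so x_C = 4.5 − 0.4x_E.
For E: ∂π/∂x_E = 30 − 8x_E − 4x_C = 0 ⇒ x_E = 3.75 − 0.5x_C.
Solving the two reaction functions simultaneously: (1 − (−0.4)(−0.5))x_C = 4.5 − 0.4·3.75, so 0.8x_C = 3 and x_C = 3.75.
Then x_E = 3.75 − 0.5·3.75 = 1.875.
Price P = 56 − 4·5.625 = 33.5.
C's profit: (33.5 − 11)·3.75 − (3.75)² = 70.3125.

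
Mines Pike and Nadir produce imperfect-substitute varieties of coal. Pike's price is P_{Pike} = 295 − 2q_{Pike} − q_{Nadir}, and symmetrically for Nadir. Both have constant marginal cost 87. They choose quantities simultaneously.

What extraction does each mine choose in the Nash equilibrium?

Mine Pike's profit: π = q_{Pike}(295 − 2q_{Pike} − q_{Nadir}) − 87q_{Pike}.
∂π/∂q_{Pike} = 208 − 4q_{Pike} − q_{Nadir} = 0 ⇒ q_{Pike} = 52 − 0.25q_{Nadir}.
By symmetry q_{Nadir} = q_{Pike}; substituting into the reaction function, 1.25q_{Pike} = 52 and q_{Pike} = 41.6.

41.6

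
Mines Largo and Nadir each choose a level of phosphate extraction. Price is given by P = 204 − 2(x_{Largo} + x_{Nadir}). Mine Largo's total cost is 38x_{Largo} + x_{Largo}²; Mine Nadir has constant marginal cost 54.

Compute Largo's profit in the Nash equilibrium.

Mine Largo's profit: π = x_{Largo}(204 − 2(x_{Largo} + x_{Nadir})) − 38x_{Largo} − x_{Largo}².
∂π/∂x_{Largo} = 166 − 6x_{Largo} − 2x_{Nadir} = 0, so x_{Largo} = 83/3 − (1/3)x_{Nadir}.
For Nadir: ∂π/∂x_{Nadir} = 150 − 4x_{Nadir} − 2x_{Largo} = 0 ⇒ x_{Nadir} = 37.5 − 0.5x_{Largo}.
Plugging x_{Nadir} into Largo's best response: x_{Largo} = 83/3 − (1/3)(37.5 − 0.5x_{Largo}) ⇒ (5/6)x_{Largo} = 91/6, so x_{Largo} = 18.2.
Then x_{Nadir} = 37.5 − 0.5·18.2 = 28.4.
Price P = 204 − 2·46.6 = 110.8.
Largo's profit: (110.8 − 38)·18.2 − (18.2)² = 993.72.

993.72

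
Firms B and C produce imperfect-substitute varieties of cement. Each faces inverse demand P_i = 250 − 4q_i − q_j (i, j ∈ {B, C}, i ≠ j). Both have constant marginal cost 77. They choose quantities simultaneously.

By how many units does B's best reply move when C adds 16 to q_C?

Firm B's profit: π = q_B(250 − 4q_B − q_C) − 77q_B.
∂π/∂q_B = 173 − 8q_B − q_C = 0 ⇒ q_B = 21.625 − 0.125q_C.
The reaction-function slope is −0.125, so a 16-unit rise in q_C moves q_B by −0.125 × 16 = −2. B's best response falls — the actions are strategic substitutes.

-2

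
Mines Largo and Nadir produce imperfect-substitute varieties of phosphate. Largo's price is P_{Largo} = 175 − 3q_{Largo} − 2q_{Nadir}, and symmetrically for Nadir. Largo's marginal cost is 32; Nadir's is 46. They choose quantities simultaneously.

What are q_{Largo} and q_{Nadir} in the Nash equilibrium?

18.75, 15.25

Mine Largo's profit: π = q_{Largo}(175 − 3q_{Largo} − 2q_{Nadir}) − 32q_{Largo}.
∂π/∂q_{Largo} = 143 − 6q_{Largo} − 2q_{Nadir} = 0 ⇒ q_{Largo} = 143/6 − (1/3)q_{Nadir}.
Similarly q_{Nadir} = 21.5 − (1/3)q_{Largo}.
Plugging q_{Nadir} into Largo's best response: q_{Largo} = 143/6 − (1/3)(21.5 − (1/3)q_{Largo}) ⇒ (8/9)q_{Largo} = 50/3, so q_{Largo} = 18.75.
Then q_{Nadir} = 21.5 − (1/3)·18.75 = 15.25.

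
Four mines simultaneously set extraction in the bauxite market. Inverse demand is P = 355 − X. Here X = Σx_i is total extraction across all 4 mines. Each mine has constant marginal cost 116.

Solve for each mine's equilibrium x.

47.8

A representative mine's profit is π_i = x_i(355 − X) − 116x_i, with X = x_i + Σ_{j≠i} x_j.
First-order condition: 239 − 2x_i − Σ_{j≠i} x_j = 0.
Imposing symmetry (x_j = x for all j) turns Σ_{j≠i} x_j into 3x, so 239 = 5x and x = 47.8.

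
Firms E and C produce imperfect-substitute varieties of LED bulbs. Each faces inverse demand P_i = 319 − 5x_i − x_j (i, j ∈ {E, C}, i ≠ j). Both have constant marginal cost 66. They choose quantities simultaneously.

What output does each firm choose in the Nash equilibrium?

23

Firm E's profit: π = x_E(319 − 5x_E − x_C) − 66x_E.
∂π/∂x_E = 253 − 10x_E − x_C = 0 ⇒ x_E = 25.3 − 0.1x_C.
By symmetry x_C = x_E; substituting into the reaction function, 1.1x_E = 25.3 and x_E = 23.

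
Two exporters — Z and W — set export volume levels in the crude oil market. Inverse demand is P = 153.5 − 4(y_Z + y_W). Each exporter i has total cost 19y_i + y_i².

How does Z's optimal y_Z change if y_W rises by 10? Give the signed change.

Exporter Z's profit: π = y_Z(153.5 − 4(y_Z + y_W)) − 19y_Z − y_Z².
∂π/∂y_Z = 134.5 − 10y_Z − 4y_W = 0, so y_Z = 13.45 − 0.4y_W.
The reaction-function slope is −0.4, so a 10-unit rise in y_W moves y_Z by −0.4 × 10 = −4. Z's best response falls — the actions are strategic substitutes.

-4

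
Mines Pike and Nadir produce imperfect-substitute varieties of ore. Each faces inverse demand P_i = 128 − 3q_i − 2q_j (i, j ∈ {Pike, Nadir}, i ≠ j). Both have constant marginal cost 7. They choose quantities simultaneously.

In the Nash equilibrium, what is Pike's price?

Mine Pike's profit: π = q_{Pike}(128 − 3q_{Pike} − 2q_{Nadir}) − 7q_{Pike}.
∂π/∂q_{Pike} = 121 − 6q_{Pike} − 2q_{Nadir} = 0 ⇒ q_{Pike} = 121/6 − (1/3)q_{Nadir}.
By symmetry q_{Nadir} = q_{Pike}; substituting into the reaction function, (4/3)q_{Pike} = 121/6 and q_{Pike} = 15.125.
P_{Pike} = 128 − 3·15.125 − 2·15.125 = 52.375.

52.375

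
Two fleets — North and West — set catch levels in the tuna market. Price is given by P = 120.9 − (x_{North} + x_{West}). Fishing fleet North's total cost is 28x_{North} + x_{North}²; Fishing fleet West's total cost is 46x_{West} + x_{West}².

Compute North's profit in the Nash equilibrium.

Fishing fleet North's profit: π = x_{North}(120.9 − (x_{North} + x_{West})) − 28x_{North} − x_{North}².
∂π/∂x_{North} = 92.9 − 4x_{North} − x_{West} = 0, so x_{North} = 23.225 − 0.25x_{West}.
By the same steps for West: x_{West} = 18.725 − 0.25x_{North}.
Solving the two reaction functions simultaneously: (1 − (−0.25)(−0.25))x_{North} = 23.225 − 0.25·18.725, so 0.9375x_{North} = 2967/160 and x_{North} = 19.78.
Then x_{West} = 18.725 − 0.25·19.78 = 13.78.
Price P = 120.9 − 33.56 = 87.34.
North's profit: (87.34 − 28)·19.78 − (19.78)² = 782.4968.

782.4968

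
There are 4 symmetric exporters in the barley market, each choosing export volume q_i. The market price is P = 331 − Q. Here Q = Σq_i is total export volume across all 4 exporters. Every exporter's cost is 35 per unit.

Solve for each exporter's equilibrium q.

A representative exporter's profit is π_i = q_i(331 − Q) − 35q_i, with Q = q_i + Σ_{j≠i} q_j.
First-order condition: 296 − 2q_i − Σ_{j≠i} q_j = 0.
In a symmetric equilibrium every exporter chooses the same q, so Σ_{j≠i} q_j = 3q. The condition becomes 296 − 5q = 0, giving q = 296/5 = 59.2.

59.2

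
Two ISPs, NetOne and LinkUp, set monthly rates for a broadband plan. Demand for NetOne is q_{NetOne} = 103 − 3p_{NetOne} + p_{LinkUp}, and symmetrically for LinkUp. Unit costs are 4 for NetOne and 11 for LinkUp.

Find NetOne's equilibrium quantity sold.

NetOne's profit: π = (p_{NetOne} − 4)(103 − 3p_{NetOne} + p_{LinkUp}).
∂π/∂p_{NetOne} = 115 − 6p_{NetOne} + p_{LinkUp} = 0 ⇒ p_{NetOne} = 115/6 + (1/6)p_{LinkUp}.
Similarly p_{LinkUp} = 68/3 + (1/6)p_{NetOne}.
Plugging p_{LinkUp} into NetOne's best response: p_{NetOne} = 115/6 + (1/6)(68/3 + (1/6)p_{NetOne}) ⇒ (35/36)p_{NetOne} = 413/18, so p_{NetOne} = 23.6.
Then p_{LinkUp} = 68/3 + (1/6)·23.6 = 26.6.
q_{NetOne} = 103 − 3·23.6 + 26.6 = 58.8.

58.8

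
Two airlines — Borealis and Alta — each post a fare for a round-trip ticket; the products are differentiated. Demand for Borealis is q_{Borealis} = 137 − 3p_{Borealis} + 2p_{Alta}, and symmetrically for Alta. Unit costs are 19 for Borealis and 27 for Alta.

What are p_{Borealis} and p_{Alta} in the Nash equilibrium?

Borealis's profit: π = (p_{Borealis} − 19)(137 − 3p_{Borealis} + 2p_{Alta}).
∂π/∂p_{Borealis} = 194 − 6p_{Borealis} + 2p_{Alta} = 0 ⇒ p_{Borealis} = 97/3 + (1/3)p_{Alta}.
Similarly p_{Alta} = 109/3 + (1/3)p_{Borealis}.
Solving the two reaction functions simultaneously: (1 − (1/3)(1/3))p_{Borealis} = 97/3 + (1/3)·(109/3), so (8/9)p_{Borealis} = 400/9 and p_{Borealis} = 50.
Then p_{Alta} = 109/3 + (1/3)·50 = 53.

50, 53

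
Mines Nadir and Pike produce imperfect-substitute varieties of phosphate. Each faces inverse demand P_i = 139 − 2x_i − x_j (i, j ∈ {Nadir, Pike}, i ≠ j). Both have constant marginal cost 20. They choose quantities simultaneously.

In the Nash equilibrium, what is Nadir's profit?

1132.88

Mine Nadir's profit: π = x_{Nadir}(139 − 2x_{Nadir} − x_{Pike}) − 20x_{Nadir}.
∂π/∂x_{Nadir} = 119 − 4x_{Nadir} − x_{Pike} = 0 ⇒ x_{Nadir} = 29.75 − 0.25x_{Pike}.
Setting x_{Nadir} = x_{Pike} in the reaction function: x_{Nadir} = 29.75 − 0.25x_{Nadir}, so x_{Nadir} = 29.75 / 1.25 = 23.8.
P_{Nadir} = 139 − 2·23.8 − 23.8 = 67.6.
Profit = (67.6 − 20)·23.8 = 1132.88.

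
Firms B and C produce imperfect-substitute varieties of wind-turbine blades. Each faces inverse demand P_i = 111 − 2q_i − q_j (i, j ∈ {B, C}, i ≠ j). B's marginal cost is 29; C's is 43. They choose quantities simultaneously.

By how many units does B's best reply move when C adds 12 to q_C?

-3

Firm B's profit: π = q_B(111 − 2q_B − q_C) − 29q_B.
∂π/∂q_B = 82 − 4q_B − q_C = 0 ⇒ q_B = 20.5 − 0.25q_C.
The reaction-function slope is −0.25, so a 12-unit rise in q_C moves q_B by −0.25 × 12 = −3. B's best response falls — the actions are strategic substitutes.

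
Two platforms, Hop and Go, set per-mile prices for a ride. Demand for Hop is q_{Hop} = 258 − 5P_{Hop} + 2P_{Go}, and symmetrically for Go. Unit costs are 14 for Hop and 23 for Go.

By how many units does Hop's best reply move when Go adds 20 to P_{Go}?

Hop's profit: π = (P_{Hop} − 14)(258 − 5P_{Hop} + 2P_{Go}).
∂π/∂P_{Hop} = 328 − 10P_{Hop} + 2P_{Go} = 0 ⇒ P_{Hop} = 32.8 + 0.2P_{Go}.
The reaction-function slope is 0.2, so a 20-unit rise in P_{Go} moves P_{Hop} by 0.2 × 20 = 4. Hop's best response rises — the actions are strategic complements.

4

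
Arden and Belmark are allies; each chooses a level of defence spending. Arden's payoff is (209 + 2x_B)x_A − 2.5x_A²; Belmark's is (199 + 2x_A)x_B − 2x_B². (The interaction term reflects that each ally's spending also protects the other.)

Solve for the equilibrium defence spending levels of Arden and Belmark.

Expanding Arden's payoff: 209x_A + 2x_Bx_A − 2.5x_A².
∂π/∂x_A = 209 + 2x_B − 5x_A = 0, so x_A = 41.8 + 0.4x_B.
Likewise for Belmark: x_B = 49.75 + 0.5x_A.
Solving the two reaction functions simultaneously: (1 − (0.4)(0.5))x_A = 41.8 + 0.4·49.75, so 0.8x_A = 61.7 and x_A = 77.125.
Then x_B = 49.75 + 0.5·77.125 = 88.3125.

77.125, 88.3125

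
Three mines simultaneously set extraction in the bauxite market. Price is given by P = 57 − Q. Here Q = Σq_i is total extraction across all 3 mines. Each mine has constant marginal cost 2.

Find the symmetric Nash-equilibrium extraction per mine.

13.75

A representative mine's profit is π_i = q_i(57 − Q) − 2q_i, with Q = q_i + Σ_{j≠i} q_j.
First-order condition: 55 − 2q_i − Σ_{j≠i} q_j = 0.
Imposing symmetry (q_j = q for all j) turns Σ_{j≠i} q_j into 2q, so 55 = 4q and q = 13.75.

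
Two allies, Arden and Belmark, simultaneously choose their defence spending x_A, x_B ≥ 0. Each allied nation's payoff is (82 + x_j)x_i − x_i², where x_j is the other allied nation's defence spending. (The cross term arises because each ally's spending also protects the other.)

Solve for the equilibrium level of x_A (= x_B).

82

Arden's payoff is (82 + x_B)x_A − x_A².
∂π/∂x_A = 82 + x_B − 2x_A = 0, so x_A = 41 + 0.5x_B.
The game is symmetric, so in equilibrium x_B = x_A: the reaction function gives 0.5x_A = 41, hence x_A = 82.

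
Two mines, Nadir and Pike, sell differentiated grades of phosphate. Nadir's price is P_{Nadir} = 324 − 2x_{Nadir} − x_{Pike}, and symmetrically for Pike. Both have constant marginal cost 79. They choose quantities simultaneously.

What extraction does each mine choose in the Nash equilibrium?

Mine Nadir's profit: π = x_{Nadir}(324 − 2x_{Nadir} − x_{Pike}) − 79x_{Nadir}.
∂π/∂x_{Nadir} = 245 − 4x_{Nadir} − x_{Pike} = 0 ⇒ x_{Nadir} = 61.25 − 0.25x_{Pike}.
The game is symmetric, so in equilibrium x_{Pike} = x_{Nadir}: the reaction function gives 1.25x_{Nadir} = 61.25, hence x_{Nadir} = 49.

49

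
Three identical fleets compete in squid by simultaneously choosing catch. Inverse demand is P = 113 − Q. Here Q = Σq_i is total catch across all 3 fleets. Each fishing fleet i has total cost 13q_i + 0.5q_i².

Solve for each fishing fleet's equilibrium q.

20

A representative fishing fleet's profit is π_i = q_i(113 − Q) − 13q_i − 0.5q_i², with Q = q_i + Σ_{j≠i} q_j.
First-order condition: 100 − 3q_i − Σ_{j≠i} q_j = 0.
In a symmetric equilibrium every fishing fleet chooses the same q, so Σ_{j≠i} q_j = 2q. The condition becomes 100 − 5q = 0, giving q = 100/5 = 20.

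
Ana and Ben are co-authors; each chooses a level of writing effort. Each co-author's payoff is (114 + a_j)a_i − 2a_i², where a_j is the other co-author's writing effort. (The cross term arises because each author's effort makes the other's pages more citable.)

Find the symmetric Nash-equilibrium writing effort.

Ana's payoff is (114 + a_B)a_A − 2a_A².
∂π/∂a_A = 114 + a_B − 4a_A = 0, so a_A = 28.5 + 0.25a_B.
The game is symmetric, so in equilibrium a_B = a_A: the reaction function gives 0.75a_A = 28.5, hence a_A = 38.

38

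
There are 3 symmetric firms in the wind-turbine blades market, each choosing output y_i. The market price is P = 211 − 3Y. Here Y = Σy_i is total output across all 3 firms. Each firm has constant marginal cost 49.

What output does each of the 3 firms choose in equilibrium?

A representative firm's profit is π_i = y_i(211 − 3Y) − 49y_i, with Y = y_i + Σ_{j≠i} y_j.
First-order condition: 162 − 6y_i − 3Σ_{j≠i} y_j = 0.
Imposing symmetry (y_j = y for all j) turns Σ_{j≠i} y_j into 2y, so 162 = 12y and y = 13.5.

13.5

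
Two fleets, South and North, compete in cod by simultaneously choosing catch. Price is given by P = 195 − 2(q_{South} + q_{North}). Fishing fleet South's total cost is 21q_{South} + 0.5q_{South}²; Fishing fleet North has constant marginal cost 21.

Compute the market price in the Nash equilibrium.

Fishing fleet South's profit: π = q_{South}(195 − 2(q_{South} + q_{North})) − 21q_{South} − 0.5q_{South}².
∂π/∂q_{South} = 174 − 5q_{South} − 2q_{North} = 0, so q_{South} = 34.8 − 0.4q_{North}.
For North: ∂π/∂q_{North} = 174 − 4q_{North} − 2q_{South} = 0 ⇒ q_{North} = 43.5 − 0.5q_{South}.
Solving the two reaction functions simultaneously: (1 − (−0.4)(−0.5))q_{South} = 34.8 − 0.4·43.5, so 0.8q_{South} = 17.4 and q_{South} = 21.75.
Then q_{North} = 43.5 − 0.5·21.75 = 32.625.
Equilibrium price: P = 195 − 2·54.375 = 86.25.

86.25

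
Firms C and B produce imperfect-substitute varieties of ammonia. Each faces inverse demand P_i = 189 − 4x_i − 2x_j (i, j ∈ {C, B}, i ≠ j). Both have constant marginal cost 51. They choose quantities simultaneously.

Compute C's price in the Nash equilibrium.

106.2

Firm C's profit: π = x_C(189 − 4x_C − 2x_B) − 51x_C.
∂π/∂x_C = 138 − 8x_C − 2x_B = 0 ⇒ x_C = 17.25 − 0.25x_B.
Setting x_C = x_B in the reaction function: x_C = 17.25 − 0.25x_C, so x_C = 17.25 / 1.25 = 13.8.
P_C = 189 − 4·13.8 − 2·13.8 = 106.2.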